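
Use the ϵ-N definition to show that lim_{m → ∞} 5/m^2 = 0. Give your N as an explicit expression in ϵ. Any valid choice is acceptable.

Fix ϵ > 0. For m ≥ 1, |5/m^2 − 0| = 5/m^2.
5/m^2 < ϵ ⇔ m^2 > 5/ϵ ⇔ m > (5/ϵ)^{1/2}.
Take N = (5/ϵ)^{1/2}. Then m > N implies 5/m^2 < ϵ.

N = (5/ϵ)^{1/2}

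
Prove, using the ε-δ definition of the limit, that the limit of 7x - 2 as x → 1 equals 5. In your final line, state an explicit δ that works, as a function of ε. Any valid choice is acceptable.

δ = ε/7

Fix ε > 0. We need δ > 0 so that 0 < |x − 1| < δ implies |(7x - 2) − 5| < ε.
Since (7x - 2) − 5 = 7(x − 1), we have |(7x - 2) − 5| = 7|x − 1|.
So 7|x − 1| < ε exactly when |x − 1| < ε/7.
Choosing δ = ε/7 gives |(7x - 2) − 5| = 7|x − 1| < ε whenever |x − 1| < δ.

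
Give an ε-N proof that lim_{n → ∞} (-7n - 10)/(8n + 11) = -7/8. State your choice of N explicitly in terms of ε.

Fix ε > 0. For n ≥ 1, |(-7n - 10)/(8n + 11) + 7/8| = |-3|/(8(8n + 11)) = 3/(8(8n + 11)).
Since 8n + 11 ≥ 8n for n ≥ 1, this is ≤ 3/(8·8n) = (3/64)/n.
So |(-7n - 10)/(8n + 11) + 7/8| < ε whenever n > (3/64)/ε.
Take N = (3/64)/ε. If n > N then |(-7n - 10)/(8n + 11) + 7/8| ≤ (3/64)/n < ε.

N = (3/64)/ε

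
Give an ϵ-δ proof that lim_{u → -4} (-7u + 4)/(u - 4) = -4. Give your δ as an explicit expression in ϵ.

Fix ϵ > 0. We want δ > 0 with 0 < |u + 4| < δ ⇒ |(-7u + 4)/(u - 4) + 4| < ϵ.
Combining over a common denominator, (-7u + 4)/(u - 4) + 4 = [(-7u + 4)·(-8) − 32·(u - 4)] / [(-8)·(u - 4)] = 24(u + 4) / ((-8)(u - 4)).
So |(-7u + 4)/(u - 4) + 4| = 24|u + 4| / (8·|u − 4|).
Restrict δ ≤ 4. Then |u + 4| < 4 gives |u − 4| = |(u + 4) + (-8)| ≥ 8 − 4 = 4.
Hence |(-7u + 4)/(u - 4) + 4| < 24|u + 4|/(8·4) = (3/4)|u + 4|, which is < ϵ once |u + 4| < (4/3)ϵ.
Take δ = min(4, (4/3)ϵ). Then 0 < |u + 4| < δ forces both bounds, so |(-7u + 4)/(u - 4) + 4| < ϵ.

δ = min(4, (4/3)ϵ)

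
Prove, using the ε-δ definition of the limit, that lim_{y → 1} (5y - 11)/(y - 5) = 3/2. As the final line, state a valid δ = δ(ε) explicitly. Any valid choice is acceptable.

δ = min(2, (4/7)ε)

Fix ε > 0. We want δ > 0 with 0 < |y − 1| < δ ⇒ |(5y - 11)/(y - 5) − (3/2)| < ε.
Combining over a common denominator, (5y - 11)/(y - 5) − (3/2) = [(5y - 11)·(-4) − (-6)·(y - 5)] / [(-4)·(y - 5)] = -14(y − 1) / ((-4)(y - 5)).
So |(5y - 11)/(y - 5) − (3/2)| = 14|y − 1| / (4·|y − 5|).
Require δ ≤ 2, so |y − 5| ≥ |-4| − |y − 1| > 4 − 2 = 2.
Hence |(5y - 11)/(y - 5) − (3/2)| < 14|y − 1|/(4·2) = (7/4)|y − 1|, which is < ε once |y − 1| < (4/7)ε.
Take δ = min(2, (4/7)ε). Then 0 < |y − 1| < δ forces both bounds, so |(5y - 11)/(y - 5) − (3/2)| < ε.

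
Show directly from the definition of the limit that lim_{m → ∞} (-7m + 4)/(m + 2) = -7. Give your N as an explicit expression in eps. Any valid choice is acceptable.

Let eps > 0. For m ≥ 1, |(-7m + 4)/(m + 2) + 7| = |18|/((m + 2)) = 18/((m + 2)).
Since m + 2 ≥ m for m ≥ 1, this is ≤ 18/(m) = 18/m.
So |(-7m + 4)/(m + 2) + 7| < eps whenever m > 18/eps.
Take N = 18/eps. If m > N then |(-7m + 4)/(m + 2) + 7| ≤ 18/m < eps.

N = 18/eps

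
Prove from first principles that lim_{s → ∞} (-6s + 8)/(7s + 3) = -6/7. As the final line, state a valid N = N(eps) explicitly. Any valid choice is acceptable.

Fix eps > 0. We seek N > 0 such that s > N implies |(-6s + 8)/(7s + 3) + 6/7| < eps.
(-6s + 8)/(7s + 3) + 6/7 = (7(-6s + 8) − (-6)(7s + 3)) / (7(7s + 3)) = 74/(7(7s + 3)).
For s > 0 we have 7s + 3 > 7s, so |(-6s + 8)/(7s + 3) + 6/7| = 74/(7(7s + 3)) < 74/(7·7s) = (74/49)/s.
Thus |(-6s + 8)/(7s + 3) + 6/7| < eps whenever s > (74/49)/eps.
Take N = (74/49)/eps. If s > N then |(-6s + 8)/(7s + 3) + 6/7| < (74/49)/s < eps.

N = (74/49)/eps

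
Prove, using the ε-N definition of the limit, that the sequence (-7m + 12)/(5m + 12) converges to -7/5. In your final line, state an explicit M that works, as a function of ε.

Let ε > 0 be given. For m ≥ 1, |(-7m + 12)/(5m + 12) + 7/5| = |144|/(5(5m + 12)) = 144/(5(5m + 12)).
Since 5m + 12 ≥ 5m for m ≥ 1, this is ≤ 144/(5·5m) = (144/25)/m.
So |(-7m + 12)/(5m + 12) + 7/5| < ε whenever m > (144/25)/ε.
Take M = (144/25)/ε. If m > M then |(-7m + 12)/(5m + 12) + 7/5| ≤ (144/25)/m < ε.

M = (144/25)/ε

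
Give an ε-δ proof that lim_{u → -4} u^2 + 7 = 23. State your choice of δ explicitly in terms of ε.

Suppose ε > 0. We want δ > 0 such that 0 < |u + 4| < δ implies |(u^2 + 7) − 23| < ε.
(u^2 + 7) − 23 = u^2 - 16 = (u + 4)(u - 4).
So |(u^2 + 7) − 23| = |u + 4|·|u - 4|.
Require δ ≤ 2. Then |u + 4| < 2 gives |u| < 6, and by the triangle inequality |u - 4| ≤ 6 + 4 = 10.
Hence |(u^2 + 7) − 23| ≤ 10|u + 4| < ε provided |u + 4| < ε/10.
Take δ = min(2, ε/10). Then 0 < |u + 4| < δ gives both |u + 4| < 2 and |u + 4| < ε/10, so |(u^2 + 7) − 23| < ε.

δ = min(2, ε/10)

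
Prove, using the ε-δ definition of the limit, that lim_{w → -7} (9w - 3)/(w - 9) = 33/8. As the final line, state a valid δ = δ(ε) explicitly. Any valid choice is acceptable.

Fix ε > 0. We want δ > 0 with 0 < |w + 7| < δ ⇒ |(9w - 3)/(w - 9) − (33/8)| < ε.
Combining over a common denominator, (9w - 3)/(w - 9) − (33/8) = [(9w - 3)·(-16) − (-66)·(w - 9)] / [(-16)·(w - 9)] = -78(w + 7) / ((-16)(w - 9)).
So |(9w - 3)/(w - 9) − (33/8)| = 78|w + 7| / (16·|w − 9|).
Restrict δ ≤ 8. Then |w + 7| < 8 gives |w − 9| = |(w + 7) + (-16)| ≥ 16 − 8 = 8.
Hence |(9w - 3)/(w - 9) − (33/8)| < 78|w + 7|/(16·8) = (39/64)|w + 7|, which is < ε once |w + 7| < (64/39)ε.
Take δ = min(8, (64/39)ε). Then 0 < |w + 7| < δ forces both bounds, so |(9w - 3)/(w - 9) − (33/8)| < ε.

δ = min(8, (64/39)ε)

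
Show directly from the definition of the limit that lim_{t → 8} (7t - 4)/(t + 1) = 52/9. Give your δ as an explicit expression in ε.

Suppose ε > 0. We want δ > 0 with 0 < |t − 8| < δ ⇒ |(7t - 4)/(t + 1) − (52/9)| < ε.
Combining over a common denominator, (7t - 4)/(t + 1) − (52/9) = [(7t - 4)·9 − 52·(t + 1)] / [9·(t + 1)] = 11(t − 8) / (9(t + 1)).
So |(7t - 4)/(t + 1) − (52/9)| = 11|t − 8| / (9·|t + 1|).
Restrict δ ≤ 9/2. Then |t − 8| < 9/2 gives |t + 1| = |(t − 8) + 9| ≥ 9 − 9/2 = 9/2.
Hence |(7t - 4)/(t + 1) − (52/9)| < 11|t − 8|/(9·(9/2)) = (22/81)|t − 8|, which is < ε once |t − 8| < (81/22)ε.
Take δ = min(9/2, (81/22)ε). Then 0 < |t − 8| < δ forces both bounds, so |(7t - 4)/(t + 1) − (52/9)| < ε.

δ = min(9/2, (81/22)ε)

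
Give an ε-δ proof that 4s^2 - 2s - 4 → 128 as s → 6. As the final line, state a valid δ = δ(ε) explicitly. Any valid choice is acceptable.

Suppose ε > 0. We want δ > 0 such that 0 < |s − 6| < δ implies |(4s^2 - 2s - 4) − 128| < ε.
(4s^2 - 2s - 4) − 128 = 4s^2 - 2s - 132 = (s − 6)(4s + 22).
So |(4s^2 - 2s - 4) − 128| = |s − 6|·|4s + 22|.
Require δ ≤ 2. Then |s − 6| < 2 gives |s| < 8, and by the triangle inequality |4s + 22| ≤ 4·8 + 22 = 54.
Hence |(4s^2 - 2s - 4) − 128| ≤ 54|s − 6| < ε provided |s − 6| < ε/54.
Choosing δ = min(2, ε/54) ensures both conditions, hence |(4s^2 - 2s - 4) − 128| < ε.

δ = min(2, ε/54)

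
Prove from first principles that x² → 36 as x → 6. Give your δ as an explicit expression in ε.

Let ε > 0. We seek δ > 0 with 0 < |x − 6| < δ ⇒ |x² − 36| < ε.
Factor: x² − 36 = (x − 6)(x + 6), so |x² − 36| = |x − 6|·|x + 6|.
Impose δ ≤ 1 so that |x| < 7; then |x + 6| ≤ 13.
Hence |x² − 36| ≤ 13|x − 6|, which is < ε once |x − 6| < ε/13.
Take δ = min(1, ε/13). If 0 < |x − 6| < δ then both bounds hold and |x² − 36| ≤ 13|x − 6| < 13·(ε/13) = ε.

δ = min(1, ε/13)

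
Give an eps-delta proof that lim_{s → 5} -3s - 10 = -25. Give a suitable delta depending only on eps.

Let eps > 0 be given. We need delta > 0 so that 0 < |s − 5| < delta implies |(-3s - 10) + 25| < eps.
Since (-3s - 10) + 25 = -3(s − 5), we have |(-3s - 10) + 25| = 3|s − 5|.
So 3|s − 5| < eps exactly when |s − 5| < eps/3.
Take delta = eps/3. If 0 < |s − 5| < delta then |(-3s - 10) + 25| = 3|s − 5| < 3·(eps/3) = eps.

delta = eps/3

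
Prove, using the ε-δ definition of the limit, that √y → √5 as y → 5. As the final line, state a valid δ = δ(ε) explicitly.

Let ε > 0 be given. We want δ > 0 such that 0 < |y − 5| < δ implies |√y − √5| < ε.
Multiplying by the conjugate, |√y − √5| = |y − 5|/(√y + √5).
Restrict δ ≤ 5 so that |y − 5| < 5 forces y > 0, and then √y + √5 > √5.
Hence |√y − √5| < |y − 5|/√5, which is < ε once |y − 5| < √5·ε.
Take δ = min(5, √5·ε). If 0 < |y − 5| < δ then y > 0 and |√y − √5| < |y − 5|/√5 < ε.

δ = min(5, √5·ε)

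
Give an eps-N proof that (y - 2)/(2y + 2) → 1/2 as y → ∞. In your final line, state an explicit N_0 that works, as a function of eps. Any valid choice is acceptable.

Let eps > 0 be given. We seek N_0 > 0 such that y > N_0 implies |(y - 2)/(2y + 2) − (1/2)| < eps.
(y - 2)/(2y + 2) − (1/2) = (2(y - 2) − (2y + 2)) / (2(2y + 2)) = -6/(2(2y + 2)).
For y > 0 we have 2y + 2 > 2y, so |(y - 2)/(2y + 2) − (1/2)| = 6/(2(2y + 2)) < 6/(2·2y) = (3/2)/y.
Thus |(y - 2)/(2y + 2) − (1/2)| < eps whenever y > (3/2)/eps.
Take N_0 = (3/2)/eps. If y > N_0 then |(y - 2)/(2y + 2) − (1/2)| < (3/2)/y < eps.

N_0 = (3/2)/eps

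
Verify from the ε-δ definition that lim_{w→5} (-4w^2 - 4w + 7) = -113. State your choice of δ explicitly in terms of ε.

Let ε > 0. We want δ > 0 such that 0 < |w − 5| < δ implies |(-4w^2 - 4w + 7) + 113| < ε.
(-4w^2 - 4w + 7) + 113 = -4w^2 - 4w + 120 = (w − 5)(-4w - 24).
So |(-4w^2 - 4w + 7) + 113| = |w − 5|·|-4w - 24|.
Require δ ≤ 1. Then |w − 5| < 1 gives |w| < 6, and by the triangle inequality |-4w - 24| ≤ 4·6 + 24 = 48.
Hence |(-4w^2 - 4w + 7) + 113| ≤ 48|w − 5| < ε provided |w − 5| < ε/48.
Take δ = min(1, ε/48). Then 0 < |w − 5| < δ gives both |w − 5| < 1 and |w − 5| < ε/48, so |(-4w^2 - 4w + 7) + 113| < ε.

δ = min(1, ε/48)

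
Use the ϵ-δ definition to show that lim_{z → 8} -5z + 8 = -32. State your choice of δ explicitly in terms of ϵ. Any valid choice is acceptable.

δ = ϵ/5

Fix ϵ > 0. We need δ > 0 so that 0 < |z − 8| < δ implies |(-5z + 8) + 32| < ϵ.
|(-5z + 8) + 32| = |-5z + 40| = 5|z − 8|.
Thus it suffices that |z − 8| < ϵ/5.
Take δ = ϵ/5. If 0 < |z − 8| < δ then |(-5z + 8) + 32| = 5|z − 8| < 5·(ϵ/5) = ϵ.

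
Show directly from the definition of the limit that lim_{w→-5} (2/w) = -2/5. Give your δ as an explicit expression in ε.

δ = min(5/2, (25/4)ε)

Fix ε > 0. We seek δ > 0 such that 0 < |w + 5| < δ implies |2/w + 2/5| < ε.
|2/w + 2/5| = 2·|-5 − w|/(5·|w|) = 2|w + 5|/(5|w|).
Restrict δ ≤ 5/2. Then |w + 5| < 5/2 gives |w| > 5/2, so 5|w| > 25/2.
Then |2/w + 2/5| < 2|w + 5|/(25/2), which is < ε when |w + 5| < (25/4)ε.
Take δ = min(5/2, (25/4)ε). Then 0 < |w + 5| < δ gives both |w + 5| < 5/2 and |w + 5| < (25/4)ε, so |2/w + 2/5| < ε.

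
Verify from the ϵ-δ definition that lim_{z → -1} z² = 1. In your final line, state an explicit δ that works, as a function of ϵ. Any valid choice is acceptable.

Let ϵ > 0. We seek δ > 0 with 0 < |z + 1| < δ ⇒ |z² − 1| < ϵ.
Factor: z² − 1 = (z + 1)(z - 1), so |z² − 1| = |z + 1|·|z - 1|.
Impose δ ≤ 1 so that |z| < 2; then |z - 1| ≤ 3.
Hence |z² − 1| ≤ 3|z + 1|, which is < ϵ once |z + 1| < ϵ/3.
Take δ = min(1, ϵ/3). If 0 < |z + 1| < δ then both bounds hold and |z² − 1| ≤ 3|z + 1| < 3·(ϵ/3) = ϵ.

δ = min(1, ϵ/3)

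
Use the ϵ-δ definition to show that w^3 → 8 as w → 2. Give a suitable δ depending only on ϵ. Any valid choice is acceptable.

Let ϵ > 0 be given. We seek δ > 0 with 0 < |w − 2| < δ ⇒ |w^3 − 8| < ϵ.
Factor: w^3 − 8 = (w − 2)(w^2 + 2w + 4), so |w^3 − 8| = |w − 2|·|w^2 + 2w + 4|.
Restrict δ ≤ 1. Then |w − 2| < 1 gives |w| < 3, so by the triangle inequality |w^2 + 2w + 4| ≤ 3^2 + 2·3 + 4 = 19.
Hence |w^3 − 8| ≤ 19|w − 2|, which is < ϵ once |w − 2| < ϵ/19.
Take δ = min(1, ϵ/19). If 0 < |w − 2| < δ then both bounds hold and |w^3 − 8| ≤ 19|w − 2| < 19·(ϵ/19) = ϵ.

δ = min(1, ϵ/19)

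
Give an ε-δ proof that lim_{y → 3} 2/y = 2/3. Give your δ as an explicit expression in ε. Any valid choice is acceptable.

δ = min(3/2, (9/4)ε)

Let ε > 0. We seek δ > 0 such that 0 < |y − 3| < δ implies |2/y − (2/3)| < ε.
|2/y − (2/3)| = 2·|3 − y|/(3·|y|) = 2|y − 3|/(3|y|).
Restrict δ ≤ 3/2. Then |y − 3| < 3/2 gives |y| > 3/2, so 3|y| > 9/2.
Then |2/y − (2/3)| < 2|y − 3|/(9/2), which is < ε when |y − 3| < (9/4)ε.
Take δ = min(3/2, (9/4)ε). Then 0 < |y − 3| < δ gives both |y − 3| < 3/2 and |y − 3| < (9/4)ε, so |2/y − (2/3)| < ε.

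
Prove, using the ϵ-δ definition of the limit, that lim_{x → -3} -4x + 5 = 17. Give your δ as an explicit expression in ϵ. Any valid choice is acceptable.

Fix ϵ > 0. We need δ > 0 so that 0 < |x + 3| < δ implies |(-4x + 5) − 17| < ϵ.
|(-4x + 5) − 17| = |-4x - 12| = 4|x + 3|.
So 4|x + 3| < ϵ exactly when |x + 3| < ϵ/4.
Choosing δ = ϵ/4 gives |(-4x + 5) − 17| = 4|x + 3| < ϵ whenever |x + 3| < δ.

δ = ϵ/4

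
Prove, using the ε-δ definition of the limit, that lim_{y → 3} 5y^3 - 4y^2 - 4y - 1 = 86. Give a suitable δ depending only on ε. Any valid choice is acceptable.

Fix ε > 0. We want δ > 0 such that 0 < |y − 3| < δ implies |(5y^3 - 4y^2 - 4y - 1) − 86| < ε.
(5y^3 - 4y^2 - 4y - 1) − 86 = 5y^3 - 4y^2 - 4y - 87 = (y − 3)(5y^2 + 11y + 29).
So |(5y^3 - 4y^2 - 4y - 1) − 86| = |y − 3|·|5y^2 + 11y + 29|.
Assume first that |y − 3| < 2, so |y| < 5. Then |5y^2 + 11y + 29| ≤ 5·5^2 + 11·5 + 29 = 209.
Hence |(5y^3 - 4y^2 - 4y - 1) − 86| ≤ 209|y − 3| < ε provided |y − 3| < ε/209.
Take δ = min(2, ε/209). Then 0 < |y − 3| < δ gives both |y − 3| < 2 and |y − 3| < ε/209, so |(5y^3 - 4y^2 - 4y - 1) − 86| < ε.

δ = min(2, ε/209)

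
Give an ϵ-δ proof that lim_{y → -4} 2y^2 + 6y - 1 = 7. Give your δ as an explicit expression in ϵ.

Fix ϵ > 0. We want δ > 0 such that 0 < |y + 4| < δ implies |(2y^2 + 6y - 1) − 7| < ϵ.
(2y^2 + 6y - 1) − 7 = 2y^2 + 6y - 8 = (y + 4)(2y - 2).
So |(2y^2 + 6y - 1) − 7| = |y + 4|·|2y - 2|.
Assume first that |y + 4| < 1, so |y| < 5. Then |2y - 2| ≤ 2·5 + 2 = 12.
Hence |(2y^2 + 6y - 1) − 7| ≤ 12|y + 4| < ϵ provided |y + 4| < ϵ/12.
Choosing δ = min(1, ϵ/12) ensures both conditions, hence |(2y^2 + 6y - 1) − 7| < ϵ.

δ = min(1, ϵ/12)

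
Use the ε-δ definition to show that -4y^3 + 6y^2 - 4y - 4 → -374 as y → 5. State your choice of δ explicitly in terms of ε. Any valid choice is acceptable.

δ = min(1, ε/302)

Let ε > 0. We want δ > 0 such that 0 < |y − 5| < δ implies |(-4y^3 + 6y^2 - 4y - 4) + 374| < ε.
(-4y^3 + 6y^2 - 4y - 4) + 374 = -4y^3 + 6y^2 - 4y + 370 = (y − 5)(-4y^2 - 14y - 74).
So |(-4y^3 + 6y^2 - 4y - 4) + 374| = |y − 5|·|-4y^2 - 14y - 74|.
Assume first that |y − 5| < 1, so |y| < 6. Then |-4y^2 - 14y - 74| ≤ 4·6^2 + 14·6 + 74 = 302.
Hence |(-4y^3 + 6y^2 - 4y - 4) + 374| ≤ 302|y − 5| < ε provided |y − 5| < ε/302.
Take δ = min(1, ε/302). Then 0 < |y − 5| < δ gives both |y − 5| < 1 and |y − 5| < ε/302, so |(-4y^3 + 6y^2 - 4y - 4) + 374| < ε.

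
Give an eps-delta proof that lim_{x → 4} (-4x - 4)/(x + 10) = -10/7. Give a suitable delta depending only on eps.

delta = min(7, (49/18)eps)

Fix eps > 0. We want delta > 0 with 0 < |x − 4| < delta ⇒ |(-4x - 4)/(x + 10) + 10/7| < eps.
Combining over a common denominator, (-4x - 4)/(x + 10) + 10/7 = [(-4x - 4)·14 − (-20)·(x + 10)] / [14·(x + 10)] = -36(x − 4) / (14(x + 10)).
So |(-4x - 4)/(x + 10) + 10/7| = 36|x − 4| / (14·|x + 10|).
Restrict delta ≤ 7. Then |x − 4| < 7 gives |x + 10| = |(x − 4) + 14| ≥ 14 − 7 = 7.
Hence |(-4x - 4)/(x + 10) + 10/7| < 36|x − 4|/(14·7) = (18/49)|x − 4|, which is < eps once |x − 4| < (49/18)eps.
Take delta = min(7, (49/18)eps). Then 0 < |x − 4| < delta forces both bounds, so |(-4x - 4)/(x + 10) + 10/7| < eps.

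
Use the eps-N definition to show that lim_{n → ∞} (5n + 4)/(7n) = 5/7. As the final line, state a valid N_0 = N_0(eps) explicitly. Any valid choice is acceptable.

Let eps > 0 be given. For n ≥ 1, |(5n + 4)/(7n) − (5/7)| = |28|/(7(7n)) = 28/(7(7n)).
Since 7n ≥ 7n for n ≥ 1, this is ≤ 28/(7·7n) = (4/7)/n.
So |(5n + 4)/(7n) − (5/7)| < eps whenever n > (4/7)/eps.
Take N_0 = (4/7)/eps. If n > N_0 then |(5n + 4)/(7n) − (5/7)| ≤ (4/7)/n < eps.

N_0 = (4/7)/eps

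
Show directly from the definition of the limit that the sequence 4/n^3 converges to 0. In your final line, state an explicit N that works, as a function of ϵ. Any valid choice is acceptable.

Suppose ϵ > 0. For n ≥ 1, |4/n^3 − 0| = 4/n^3.
4/n^3 < ϵ ⇔ n^3 > 4/ϵ ⇔ n > (4/ϵ)^{1/3}.
Take N = (4/ϵ)^{1/3}. Then n > N implies 4/n^3 < ϵ.

N = (4/ϵ)^{1/3}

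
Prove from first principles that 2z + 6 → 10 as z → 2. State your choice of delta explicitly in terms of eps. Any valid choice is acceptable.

delta = eps/2

Let eps > 0. We need delta > 0 so that 0 < |z − 2| < delta implies |(2z + 6) − 10| < eps.
Since (2z + 6) − 10 = 2(z − 2), we have |(2z + 6) − 10| = 2|z − 2|.
So 2|z − 2| < eps exactly when |z − 2| < eps/2.
Choosing delta = eps/2 gives |(2z + 6) − 10| = 2|z − 2| < eps whenever |z − 2| < delta.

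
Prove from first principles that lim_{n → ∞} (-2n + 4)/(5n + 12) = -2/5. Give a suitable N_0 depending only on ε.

Let ε > 0. For n ≥ 1, |(-2n + 4)/(5n + 12) + 2/5| = |44|/(5(5n + 12)) = 44/(5(5n + 12)).
Since 5n + 12 ≥ 5n for n ≥ 1, this is ≤ 44/(5·5n) = (44/25)/n.
So |(-2n + 4)/(5n + 12) + 2/5| < ε whenever n > (44/25)/ε.
Take N_0 = (44/25)/ε. If n > N_0 then |(-2n + 4)/(5n + 12) + 2/5| ≤ (44/25)/n < ε.

N_0 = (44/25)/ε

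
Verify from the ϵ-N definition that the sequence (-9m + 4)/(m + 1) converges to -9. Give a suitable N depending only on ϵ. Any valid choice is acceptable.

N = 13/ϵ

Let ϵ > 0 be given. For m ≥ 1, |(-9m + 4)/(m + 1) + 9| = |13|/((m + 1)) = 13/((m + 1)).
Since m + 1 ≥ m for m ≥ 1, this is ≤ 13/(m) = 13/m.
So |(-9m + 4)/(m + 1) + 9| < ϵ whenever m > 13/ϵ.
Take N = 13/ϵ. If m > N then |(-9m + 4)/(m + 1) + 9| ≤ 13/m < ϵ.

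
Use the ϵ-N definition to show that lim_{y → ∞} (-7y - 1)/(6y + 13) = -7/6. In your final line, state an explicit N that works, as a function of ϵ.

N = (85/36)/ϵ

Fix ϵ > 0. We seek N > 0 such that y > N implies |(-7y - 1)/(6y + 13) + 7/6| < ϵ.
(-7y - 1)/(6y + 13) + 7/6 = (6(-7y - 1) − (-7)(6y + 13)) / (6(6y + 13)) = 85/(6(6y + 13)).
For y > 0 we have 6y + 13 > 6y, so |(-7y - 1)/(6y + 13) + 7/6| = 85/(6(6y + 13)) < 85/(6·6y) = (85/36)/y.
Thus |(-7y - 1)/(6y + 13) + 7/6| < ϵ whenever y > (85/36)/ϵ.
Take N = (85/36)/ϵ. If y > N then |(-7y - 1)/(6y + 13) + 7/6| < (85/36)/y < ϵ.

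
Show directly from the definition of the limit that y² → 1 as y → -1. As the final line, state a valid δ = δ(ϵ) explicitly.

Suppose ϵ > 0. We seek δ > 0 with 0 < |y + 1| < δ ⇒ |y² − 1| < ϵ.
Factor: y² − 1 = (y + 1)(y - 1), so |y² − 1| = |y + 1|·|y - 1|.
Impose δ ≤ 1 so that |y| < 2; then |y - 1| ≤ 3.
Hence |y² − 1| ≤ 3|y + 1|, which is < ϵ once |y + 1| < ϵ/3.
Take δ = min(1, ϵ/3). If 0 < |y + 1| < δ then both bounds hold and |y² − 1| ≤ 3|y + 1| < 3·(ϵ/3) = ϵ.

δ = min(1, ϵ/3)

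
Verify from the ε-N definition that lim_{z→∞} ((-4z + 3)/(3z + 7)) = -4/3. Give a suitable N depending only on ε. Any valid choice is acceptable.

Let ε > 0 be given. We seek N > 0 such that z > N implies |(-4z + 3)/(3z + 7) + 4/3| < ε.
(-4z + 3)/(3z + 7) + 4/3 = (3(-4z + 3) − (-4)(3z + 7)) / (3(3z + 7)) = 37/(3(3z + 7)).
For z > 0 we have 3z + 7 > 3z, so |(-4z + 3)/(3z + 7) + 4/3| = 37/(3(3z + 7)) < 37/(3·3z) = (37/9)/z.
Thus |(-4z + 3)/(3z + 7) + 4/3| < ε whenever z > (37/9)/ε.
Take N = (37/9)/ε. If z > N then |(-4z + 3)/(3z + 7) + 4/3| < (37/9)/z < ε.

N = (37/9)/ε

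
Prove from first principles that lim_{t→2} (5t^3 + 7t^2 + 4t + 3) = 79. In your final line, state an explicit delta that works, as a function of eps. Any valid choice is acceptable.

Let eps > 0. We want delta > 0 such that 0 < |t − 2| < delta implies |(5t^3 + 7t^2 + 4t + 3) − 79| < eps.
(5t^3 + 7t^2 + 4t + 3) − 79 = 5t^3 + 7t^2 + 4t - 76 = (t − 2)(5t^2 + 17t + 38).
So |(5t^3 + 7t^2 + 4t + 3) − 79| = |t − 2|·|5t^2 + 17t + 38|.
Assume first that |t − 2| < 1, so |t| < 3. Then |5t^2 + 17t + 38| ≤ 5·3^2 + 17·3 + 38 = 134.
Hence |(5t^3 + 7t^2 + 4t + 3) − 79| ≤ 134|t − 2| < eps provided |t − 2| < eps/134.
Choosing delta = min(1, eps/134) ensures both conditions, hence |(5t^3 + 7t^2 + 4t + 3) − 79| < eps.

delta = min(1, eps/134)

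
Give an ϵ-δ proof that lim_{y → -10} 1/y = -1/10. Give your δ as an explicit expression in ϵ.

Suppose ϵ > 0. We seek δ > 0 such that 0 < |y + 10| < δ implies |1/y + 1/10| < ϵ.
|1/y + 1/10| = |-10 − y|/(10·|y|) = |y + 10|/(10|y|).
Require δ ≤ 5 so that |y| > 10 − 5 = 5, hence 10|y| > 50.
Then |1/y + 1/10| < |y + 10|/50, which is < ϵ when |y + 10| < 50ϵ.
Take δ = min(5, 50ϵ). Then 0 < |y + 10| < δ gives both |y + 10| < 5 and |y + 10| < 50ϵ, so |1/y + 1/10| < ϵ.

δ = min(5, 50ϵ)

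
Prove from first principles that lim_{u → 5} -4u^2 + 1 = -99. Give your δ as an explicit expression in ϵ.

δ = min(2, ϵ/48)

Let ϵ > 0 be given. We want δ > 0 such that 0 < |u − 5| < δ implies |(-4u^2 + 1) + 99| < ϵ.
(-4u^2 + 1) + 99 = -4u^2 + 100 = (u − 5)(-4u - 20).
So |(-4u^2 + 1) + 99| = |u − 5|·|-4u - 20|.
Require δ ≤ 2. Then |u − 5| < 2 gives |u| < 7, and by the triangle inequality |-4u - 20| ≤ 4·7 + 20 = 48.
Hence |(-4u^2 + 1) + 99| ≤ 48|u − 5| < ϵ provided |u − 5| < ϵ/48.
Choosing δ = min(2, ϵ/48) ensures both conditions, hence |(-4u^2 + 1) + 99| < ϵ.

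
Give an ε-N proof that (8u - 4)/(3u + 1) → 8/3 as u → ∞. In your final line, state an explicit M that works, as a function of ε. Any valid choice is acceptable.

M = (20/9)/ε

Suppose ε > 0. We seek M > 0 such that u > M implies |(8u - 4)/(3u + 1) − (8/3)| < ε.
(8u - 4)/(3u + 1) − (8/3) = (3(8u - 4) − 8(3u + 1)) / (3(3u + 1)) = -20/(3(3u + 1)).
For u > 0 we have 3u + 1 > 3u, so |(8u - 4)/(3u + 1) − (8/3)| = 20/(3(3u + 1)) < 20/(3·3u) = (20/9)/u.
Thus |(8u - 4)/(3u + 1) − (8/3)| < ε whenever u > (20/9)/ε.
Take M = (20/9)/ε. If u > M then |(8u - 4)/(3u + 1) − (8/3)| < (20/9)/u < ε.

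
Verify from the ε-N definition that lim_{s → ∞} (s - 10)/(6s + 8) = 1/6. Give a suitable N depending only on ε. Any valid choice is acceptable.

Fix ε > 0. We seek N > 0 such that s > N implies |(s - 10)/(6s + 8) − (1/6)| < ε.
(s - 10)/(6s + 8) − (1/6) = (6(s - 10) − (6s + 8)) / (6(6s + 8)) = -68/(6(6s + 8)).
For s > 0 we have 6s + 8 > 6s, so |(s - 10)/(6s + 8) − (1/6)| = 68/(6(6s + 8)) < 68/(6·6s) = (17/9)/s.
Thus |(s - 10)/(6s + 8) − (1/6)| < ε whenever s > (17/9)/ε.
Take N = (17/9)/ε. If s > N then |(s - 10)/(6s + 8) − (1/6)| < (17/9)/s < ε.

N = (17/9)/ε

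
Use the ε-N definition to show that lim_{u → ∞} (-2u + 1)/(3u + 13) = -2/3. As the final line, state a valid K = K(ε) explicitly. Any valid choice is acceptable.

Suppose ε > 0. We seek K > 0 such that u > K implies |(-2u + 1)/(3u + 13) + 2/3| < ε.
(-2u + 1)/(3u + 13) + 2/3 = (3(-2u + 1) − (-2)(3u + 13)) / (3(3u + 13)) = 29/(3(3u + 13)).
For u > 0 we have 3u + 13 > 3u, so |(-2u + 1)/(3u + 13) + 2/3| = 29/(3(3u + 13)) < 29/(3·3u) = (29/9)/u.
Thus |(-2u + 1)/(3u + 13) + 2/3| < ε whenever u > (29/9)/ε.
Take K = (29/9)/ε. If u > K then |(-2u + 1)/(3u + 13) + 2/3| < (29/9)/u < ε.

K = (29/9)/ε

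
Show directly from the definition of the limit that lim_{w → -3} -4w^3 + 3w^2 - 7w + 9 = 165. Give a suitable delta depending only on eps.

delta = min(2, eps/227)

Fix eps > 0. We want delta > 0 such that 0 < |w + 3| < delta implies |(-4w^3 + 3w^2 - 7w + 9) − 165| < eps.
(-4w^3 + 3w^2 - 7w + 9) − 165 = -4w^3 + 3w^2 - 7w - 156 = (w + 3)(-4w^2 + 15w - 52).
So |(-4w^3 + 3w^2 - 7w + 9) − 165| = |w + 3|·|-4w^2 + 15w - 52|.
Assume first that |w + 3| < 2, so |w| < 5. Then |-4w^2 + 15w - 52| ≤ 4·5^2 + 15·5 + 52 = 227.
Hence |(-4w^3 + 3w^2 - 7w + 9) − 165| ≤ 227|w + 3| < eps provided |w + 3| < eps/227.
Take delta = min(2, eps/227). Then 0 < |w + 3| < delta gives both |w + 3| < 2 and |w + 3| < eps/227, so |(-4w^3 + 3w^2 - 7w + 9) − 165| < eps.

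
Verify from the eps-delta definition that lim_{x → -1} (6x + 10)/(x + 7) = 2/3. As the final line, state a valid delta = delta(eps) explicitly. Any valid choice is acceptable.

delta = min(3, (9/16)eps)

Let eps > 0. We want delta > 0 with 0 < |x + 1| < delta ⇒ |(6x + 10)/(x + 7) − (2/3)| < eps.
Combining over a common denominator, (6x + 10)/(x + 7) − (2/3) = [(6x + 10)·6 − 4·(x + 7)] / [6·(x + 7)] = 32(x + 1) / (6(x + 7)).
So |(6x + 10)/(x + 7) − (2/3)| = 32|x + 1| / (6·|x + 7|).
Require delta ≤ 3, so |x + 7| ≥ |6| − |x + 1| > 6 − 3 = 3.
Hence |(6x + 10)/(x + 7) − (2/3)| < 32|x + 1|/(6·3) = (16/9)|x + 1|, which is < eps once |x + 1| < (9/16)eps.
Take delta = min(3, (9/16)eps). Then 0 < |x + 1| < delta forces both bounds, so |(6x + 10)/(x + 7) − (2/3)| < eps.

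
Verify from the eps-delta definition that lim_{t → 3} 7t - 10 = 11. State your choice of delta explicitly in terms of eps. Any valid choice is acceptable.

Suppose eps > 0. We need delta > 0 so that 0 < |t − 3| < delta implies |(7t - 10) − 11| < eps.
|(7t - 10) − 11| = |7t - 21| = 7|t − 3|.
So 7|t − 3| < eps exactly when |t − 3| < eps/7.
Choosing delta = eps/7 gives |(7t - 10) − 11| = 7|t − 3| < eps whenever |t − 3| < delta.

delta = eps/7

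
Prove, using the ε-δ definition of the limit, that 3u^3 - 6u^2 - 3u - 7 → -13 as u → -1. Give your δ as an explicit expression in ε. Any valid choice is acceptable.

δ = min(1, ε/36)

Let ε > 0. We want δ > 0 such that 0 < |u + 1| < δ implies |(3u^3 - 6u^2 - 3u - 7) + 13| < ε.
(3u^3 - 6u^2 - 3u - 7) + 13 = 3u^3 - 6u^2 - 3u + 6 = (u + 1)(3u^2 - 9u + 6).
So |(3u^3 - 6u^2 - 3u - 7) + 13| = |u + 1|·|3u^2 - 9u + 6|.
Require δ ≤ 1. Then |u + 1| < 1 gives |u| < 2, and by the triangle inequality |3u^2 - 9u + 6| ≤ 3·2^2 + 9·2 + 6 = 36.
Hence |(3u^3 - 6u^2 - 3u - 7) + 13| ≤ 36|u + 1| < ε provided |u + 1| < ε/36.
Choosing δ = min(1, ε/36) ensures both conditions, hence |(3u^3 - 6u^2 - 3u - 7) + 13| < ε.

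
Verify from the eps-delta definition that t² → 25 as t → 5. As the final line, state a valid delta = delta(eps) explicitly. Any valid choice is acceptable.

Suppose eps > 0. We seek delta > 0 with 0 < |t − 5| < delta ⇒ |t² − 25| < eps.
Factor: t² − 25 = (t − 5)(t + 5), so |t² − 25| = |t − 5|·|t + 5|.
Restrict delta ≤ 2. Then |t − 5| < 2 gives |t| < 7, so by the triangle inequality |t + 5| ≤ 7 + 5 = 12.
Hence |t² − 25| ≤ 12|t − 5|, which is < eps once |t − 5| < eps/12.
Take delta = min(2, eps/12). If 0 < |t − 5| < delta then both bounds hold and |t² − 25| ≤ 12|t − 5| < 12·(eps/12) = eps.

delta = min(2, eps/12)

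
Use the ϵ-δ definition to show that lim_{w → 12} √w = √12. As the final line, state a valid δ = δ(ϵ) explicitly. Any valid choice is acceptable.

Let ϵ > 0. We want δ > 0 such that 0 < |w − 12| < δ implies |√w − √12| < ϵ.
Multiplying by the conjugate, |√w − √12| = |w − 12|/(√w + √12).
Restrict δ ≤ 12 so that |w − 12| < 12 forces w > 0, and then √w + √12 > √12.
Hence |√w − √12| < |w − 12|/√12, which is < ϵ once |w − 12| < √12·ϵ.
Take δ = min(12, √12·ϵ). If 0 < |w − 12| < δ then w > 0 and |√w − √12| < |w − 12|/√12 < ϵ.

δ = min(12, √12·ϵ)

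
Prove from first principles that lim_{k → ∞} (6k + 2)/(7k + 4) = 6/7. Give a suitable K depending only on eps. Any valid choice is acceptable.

K = (10/49)/eps

Let eps > 0. For k ≥ 1, |(6k + 2)/(7k + 4) − (6/7)| = |-10|/(7(7k + 4)) = 10/(7(7k + 4)).
Since 7k + 4 ≥ 7k for k ≥ 1, this is ≤ 10/(7·7k) = (10/49)/k.
So |(6k + 2)/(7k + 4) − (6/7)| < eps whenever k > (10/49)/eps.
Take K = (10/49)/eps. If k > K then |(6k + 2)/(7k + 4) − (6/7)| ≤ (10/49)/k < eps.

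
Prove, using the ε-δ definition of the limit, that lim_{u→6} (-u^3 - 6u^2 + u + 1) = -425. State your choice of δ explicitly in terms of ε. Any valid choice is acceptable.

δ = min(1, ε/204)

Fix ε > 0. We want δ > 0 such that 0 < |u − 6| < δ implies |(-u^3 - 6u^2 + u + 1) + 425| < ε.
(-u^3 - 6u^2 + u + 1) + 425 = -u^3 - 6u^2 + u + 426 = (u − 6)(-u^2 - 12u - 71).
So |(-u^3 - 6u^2 + u + 1) + 425| = |u − 6|·|-u^2 - 12u - 71|.
Require δ ≤ 1. Then |u − 6| < 1 gives |u| < 7, and by the triangle inequality |-u^2 - 12u - 71| ≤ 7^2 + 12·7 + 71 = 204.
Hence |(-u^3 - 6u^2 + u + 1) + 425| ≤ 204|u − 6| < ε provided |u − 6| < ε/204.
Take δ = min(1, ε/204). Then 0 < |u − 6| < δ gives both |u − 6| < 1 and |u − 6| < ε/204, so |(-u^3 - 6u^2 + u + 1) + 425| < ε.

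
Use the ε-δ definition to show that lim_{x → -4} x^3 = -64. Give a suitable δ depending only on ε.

δ = min(1, ε/61)

Fix ε > 0. We seek δ > 0 with 0 < |x + 4| < δ ⇒ |x^3 + 64| < ε.
Factor: x^3 + 64 = (x + 4)(x^2 - 4x + 16), so |x^3 + 64| = |x + 4|·|x^2 - 4x + 16|.
Impose δ ≤ 1 so that |x| < 5; then |x^2 - 4x + 16| ≤ 61.
Hence |x^3 + 64| ≤ 61|x + 4|, which is < ε once |x + 4| < ε/61.
Take δ = min(1, ε/61). If 0 < |x + 4| < δ then both bounds hold and |x^3 + 64| ≤ 61|x + 4| < 61·(ε/61) = ε.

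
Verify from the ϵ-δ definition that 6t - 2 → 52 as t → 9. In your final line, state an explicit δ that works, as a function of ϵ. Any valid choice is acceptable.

δ = ϵ/6

Let ϵ > 0. We need δ > 0 so that 0 < |t − 9| < δ implies |(6t - 2) − 52| < ϵ.
Since (6t - 2) − 52 = 6(t − 9), we have |(6t - 2) − 52| = 6|t − 9|.
Thus it suffices that |t − 9| < ϵ/6.
Take δ = ϵ/6. If 0 < |t − 9| < δ then |(6t - 2) − 52| = 6|t − 9| < 6·(ϵ/6) = ϵ.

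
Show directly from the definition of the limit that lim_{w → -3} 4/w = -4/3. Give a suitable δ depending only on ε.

δ = min(3/2, (9/8)ε)

Fix ε > 0. We seek δ > 0 such that 0 < |w + 3| < δ implies |4/w + 4/3| < ε.
|4/w + 4/3| = 4·|-3 − w|/(3·|w|) = 4|w + 3|/(3|w|).
Restrict δ ≤ 3/2. Then |w + 3| < 3/2 gives |w| > 3/2, so 3|w| > 9/2.
Then |4/w + 4/3| < 4|w + 3|/(9/2), which is < ε when |w + 3| < (9/8)ε.
Take δ = min(3/2, (9/8)ε). Then 0 < |w + 3| < δ gives both |w + 3| < 3/2 and |w + 3| < (9/8)ε, so |4/w + 4/3| < ε.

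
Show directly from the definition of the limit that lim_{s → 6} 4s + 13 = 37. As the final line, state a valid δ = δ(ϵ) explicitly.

δ = ϵ/4

Fix ϵ > 0. We need δ > 0 so that 0 < |s − 6| < δ implies |(4s + 13) − 37| < ϵ.
|(4s + 13) − 37| = |4s - 24| = 4|s − 6|.
So 4|s − 6| < ϵ exactly when |s − 6| < ϵ/4.
Choosing δ = ϵ/4 gives |(4s + 13) − 37| = 4|s − 6| < ϵ whenever |s − 6| < δ.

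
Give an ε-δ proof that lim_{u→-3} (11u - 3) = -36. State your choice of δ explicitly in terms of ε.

δ = ε/11

Suppose ε > 0. We need δ > 0 so that 0 < |u + 3| < δ implies |(11u - 3) + 36| < ε.
|(11u - 3) + 36| = |11u + 33| = 11|u + 3|.
Thus it suffices that |u + 3| < ε/11.
Take δ = ε/11. If 0 < |u + 3| < δ then |(11u - 3) + 36| = 11|u + 3| < 11·(ε/11) = ε.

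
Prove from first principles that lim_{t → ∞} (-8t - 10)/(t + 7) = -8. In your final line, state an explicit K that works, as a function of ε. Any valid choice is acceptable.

K = 46/ε

Let ε > 0. We seek K > 0 such that t > K implies |(-8t - 10)/(t + 7) + 8| < ε.
(-8t - 10)/(t + 7) + 8 = ((-8t - 10) − (-8)(t + 7)) / ((t + 7)) = 46/((t + 7)).
For t > 0 we have t + 7 > t, so |(-8t - 10)/(t + 7) + 8| = 46/((t + 7)) < 46/(t) = 46/t.
Thus |(-8t - 10)/(t + 7) + 8| < ε whenever t > 46/ε.
Take K = 46/ε. If t > K then |(-8t - 10)/(t + 7) + 8| < 46/t < ε.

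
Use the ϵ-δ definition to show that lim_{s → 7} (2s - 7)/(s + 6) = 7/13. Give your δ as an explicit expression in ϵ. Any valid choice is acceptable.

Let ϵ > 0. We want δ > 0 with 0 < |s − 7| < δ ⇒ |(2s - 7)/(s + 6) − (7/13)| < ϵ.
Combining over a common denominator, (2s - 7)/(s + 6) − (7/13) = [(2s - 7)·13 − 7·(s + 6)] / [13·(s + 6)] = 19(s − 7) / (13(s + 6)).
So |(2s - 7)/(s + 6) − (7/13)| = 19|s − 7| / (13·|s + 6|).
Require δ ≤ 13/2, so |s + 6| ≥ |13| − |s − 7| > 13 − 13/2 = 13/2.
Hence |(2s - 7)/(s + 6) − (7/13)| < 19|s − 7|/(13·(13/2)) = (38/169)|s − 7|, which is < ϵ once |s − 7| < (169/38)ϵ.
Take δ = min(13/2, (169/38)ϵ). Then 0 < |s − 7| < δ forces both bounds, so |(2s - 7)/(s + 6) − (7/13)| < ϵ.

δ = min(13/2, (169/38)ϵ)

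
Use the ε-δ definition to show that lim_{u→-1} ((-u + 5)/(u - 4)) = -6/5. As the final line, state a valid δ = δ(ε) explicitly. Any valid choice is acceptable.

δ = min(5/2, (25/2)ε)

Fix ε > 0. We want δ > 0 with 0 < |u + 1| < δ ⇒ |(-u + 5)/(u - 4) + 6/5| < ε.
Combining over a common denominator, (-u + 5)/(u - 4) + 6/5 = [(-u + 5)·(-5) − 6·(u - 4)] / [(-5)·(u - 4)] = -1(u + 1) / ((-5)(u - 4)).
So |(-u + 5)/(u - 4) + 6/5| = |u + 1| / (5·|u − 4|).
Restrict δ ≤ 5/2. Then |u + 1| < 5/2 gives |u − 4| = |(u + 1) + (-5)| ≥ 5 − 5/2 = 5/2.
Hence |(-u + 5)/(u - 4) + 6/5| < |u + 1|/(5·(5/2)) = (2/25)|u + 1|, which is < ε once |u + 1| < (25/2)ε.
Take δ = min(5/2, (25/2)ε). Then 0 < |u + 1| < δ forces both bounds, so |(-u + 5)/(u - 4) + 6/5| < ε.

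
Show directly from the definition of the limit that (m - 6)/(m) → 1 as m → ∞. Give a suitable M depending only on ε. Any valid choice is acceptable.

Suppose ε > 0. For m ≥ 1, |(m - 6)/(m) − 1| = |-6|/((m)) = 6/((m)).
Since m ≥ m for m ≥ 1, this is ≤ 6/(m) = 6/m.
So |(m - 6)/(m) − 1| < ε whenever m > 6/ε.
Take M = 6/ε. If m > M then |(m - 6)/(m) − 1| ≤ 6/m < ε.

M = 6/ε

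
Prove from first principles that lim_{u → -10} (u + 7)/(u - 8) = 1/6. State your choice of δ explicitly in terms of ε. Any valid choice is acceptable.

Let ε > 0 be given. We want δ > 0 with 0 < |u + 10| < δ ⇒ |(u + 7)/(u - 8) − (1/6)| < ε.
Combining over a common denominator, (u + 7)/(u - 8) − (1/6) = [(u + 7)·(-18) − (-3)·(u - 8)] / [(-18)·(u - 8)] = -15(u + 10) / ((-18)(u - 8)).
So |(u + 7)/(u - 8) − (1/6)| = 15|u + 10| / (18·|u − 8|).
Require δ ≤ 9, so |u − 8| ≥ |-18| − |u + 10| > 18 − 9 = 9.
Hence |(u + 7)/(u - 8) − (1/6)| < 15|u + 10|/(18·9) = (5/54)|u + 10|, which is < ε once |u + 10| < (54/5)ε.
Take δ = min(9, (54/5)ε). Then 0 < |u + 10| < δ forces both bounds, so |(u + 7)/(u - 8) − (1/6)| < ε.

δ = min(9, (54/5)ε)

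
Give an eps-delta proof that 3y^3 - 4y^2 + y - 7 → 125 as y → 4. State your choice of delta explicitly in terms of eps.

Fix eps > 0. We want delta > 0 such that 0 < |y − 4| < delta implies |(3y^3 - 4y^2 + y - 7) − 125| < eps.
(3y^3 - 4y^2 + y - 7) − 125 = 3y^3 - 4y^2 + y - 132 = (y − 4)(3y^2 + 8y + 33).
So |(3y^3 - 4y^2 + y - 7) − 125| = |y − 4|·|3y^2 + 8y + 33|.
Assume first that |y − 4| < 1, so |y| < 5. Then |3y^2 + 8y + 33| ≤ 3·5^2 + 8·5 + 33 = 148.
Hence |(3y^3 - 4y^2 + y - 7) − 125| ≤ 148|y − 4| < eps provided |y − 4| < eps/148.
Choosing delta = min(1, eps/148) ensures both conditions, hence |(3y^3 - 4y^2 + y - 7) − 125| < eps.

delta = min(1, eps/148)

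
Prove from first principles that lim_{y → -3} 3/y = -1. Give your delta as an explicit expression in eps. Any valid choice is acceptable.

Let eps > 0. We seek delta > 0 such that 0 < |y + 3| < delta implies |3/y + 1| < eps.
|3/y + 1| = 3·|-3 − y|/(3·|y|) = 3|y + 3|/(3|y|).
Restrict delta ≤ 3/2. Then |y + 3| < 3/2 gives |y| > 3/2, so 3|y| > 9/2.
Then |3/y + 1| < 3|y + 3|/(9/2), which is < eps when |y + 3| < (3/2)eps.
Take delta = min(3/2, (3/2)eps). Then 0 < |y + 3| < delta gives both |y + 3| < 3/2 and |y + 3| < (3/2)eps, so |3/y + 1| < eps.

delta = min(3/2, (3/2)eps)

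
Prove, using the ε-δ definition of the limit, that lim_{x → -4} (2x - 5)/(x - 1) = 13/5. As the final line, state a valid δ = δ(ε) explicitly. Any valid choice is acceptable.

δ = min(5/2, (25/6)ε)

Suppose ε > 0. We want δ > 0 with 0 < |x + 4| < δ ⇒ |(2x - 5)/(x - 1) − (13/5)| < ε.
Combining over a common denominator, (2x - 5)/(x - 1) − (13/5) = [(2x - 5)·(-5) − (-13)·(x - 1)] / [(-5)·(x - 1)] = 3(x + 4) / ((-5)(x - 1)).
So |(2x - 5)/(x - 1) − (13/5)| = 3|x + 4| / (5·|x − 1|).
Restrict δ ≤ 5/2. Then |x + 4| < 5/2 gives |x − 1| = |(x + 4) + (-5)| ≥ 5 − 5/2 = 5/2.
Hence |(2x - 5)/(x - 1) − (13/5)| < 3|x + 4|/(5·(5/2)) = (6/25)|x + 4|, which is < ε once |x + 4| < (25/6)ε.
Take δ = min(5/2, (25/6)ε). Then 0 < |x + 4| < δ forces both bounds, so |(2x - 5)/(x - 1) − (13/5)| < ε.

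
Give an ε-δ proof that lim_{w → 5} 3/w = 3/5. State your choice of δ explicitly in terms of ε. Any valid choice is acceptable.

Let ε > 0 be given. We seek δ > 0 such that 0 < |w − 5| < δ implies |3/w − (3/5)| < ε.
|3/w − (3/5)| = 3·|5 − w|/(5·|w|) = 3|w − 5|/(5|w|).
Require δ ≤ 5/2 so that |w| > 5 − 5/2 = 5/2, hence 5|w| > 25/2.
Then |3/w − (3/5)| < 3|w − 5|/(25/2), which is < ε when |w − 5| < (25/6)ε.
Take δ = min(5/2, (25/6)ε). Then 0 < |w − 5| < δ gives both |w − 5| < 5/2 and |w − 5| < (25/6)ε, so |3/w − (3/5)| < ε.

δ = min(5/2, (25/6)ε)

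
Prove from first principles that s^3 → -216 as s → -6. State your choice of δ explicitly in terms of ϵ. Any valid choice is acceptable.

δ = min(1, ϵ/127)

Suppose ϵ > 0. We seek δ > 0 with 0 < |s + 6| < δ ⇒ |s^3 + 216| < ϵ.
Factor: s^3 + 216 = (s + 6)(s^2 - 6s + 36), so |s^3 + 216| = |s + 6|·|s^2 - 6s + 36|.
Impose δ ≤ 1 so that |s| < 7; then |s^2 - 6s + 36| ≤ 127.
Hence |s^3 + 216| ≤ 127|s + 6|, which is < ϵ once |s + 6| < ϵ/127.
Take δ = min(1, ϵ/127). If 0 < |s + 6| < δ then both bounds hold and |s^3 + 216| ≤ 127|s + 6| < 127·(ϵ/127) = ϵ.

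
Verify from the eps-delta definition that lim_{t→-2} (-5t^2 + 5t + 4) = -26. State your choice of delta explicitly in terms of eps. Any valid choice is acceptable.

delta = min(1, eps/30)

Suppose eps > 0. We want delta > 0 such that 0 < |t + 2| < delta implies |(-5t^2 + 5t + 4) + 26| < eps.
(-5t^2 + 5t + 4) + 26 = -5t^2 + 5t + 30 = (t + 2)(-5t + 15).
So |(-5t^2 + 5t + 4) + 26| = |t + 2|·|-5t + 15|.
Assume first that |t + 2| < 1, so |t| < 3. Then |-5t + 15| ≤ 5·3 + 15 = 30.
Hence |(-5t^2 + 5t + 4) + 26| ≤ 30|t + 2| < eps provided |t + 2| < eps/30.
Choosing delta = min(1, eps/30) ensures both conditions, hence |(-5t^2 + 5t + 4) + 26| < eps.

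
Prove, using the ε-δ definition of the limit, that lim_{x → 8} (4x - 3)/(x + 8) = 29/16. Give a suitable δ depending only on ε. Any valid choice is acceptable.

δ = min(8, (128/35)ε)

Fix ε > 0. We want δ > 0 with 0 < |x − 8| < δ ⇒ |(4x - 3)/(x + 8) − (29/16)| < ε.
Combining over a common denominator, (4x - 3)/(x + 8) − (29/16) = [(4x - 3)·16 − 29·(x + 8)] / [16·(x + 8)] = 35(x − 8) / (16(x + 8)).
So |(4x - 3)/(x + 8) − (29/16)| = 35|x − 8| / (16·|x + 8|).
Restrict δ ≤ 8. Then |x − 8| < 8 gives |x + 8| = |(x − 8) + 16| ≥ 16 − 8 = 8.
Hence |(4x - 3)/(x + 8) − (29/16)| < 35|x − 8|/(16·8) = (35/128)|x − 8|, which is < ε once |x − 8| < (128/35)ε.
Take δ = min(8, (128/35)ε). Then 0 < |x − 8| < δ forces both bounds, so |(4x - 3)/(x + 8) − (29/16)| < ε.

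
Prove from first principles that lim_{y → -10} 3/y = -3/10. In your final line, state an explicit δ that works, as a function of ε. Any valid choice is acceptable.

δ = min(5, (50/3)ε)

Let ε > 0. We seek δ > 0 such that 0 < |y + 10| < δ implies |3/y + 3/10| < ε.
|3/y + 3/10| = 3·|-10 − y|/(10·|y|) = 3|y + 10|/(10|y|).
Require δ ≤ 5 so that |y| > 10 − 5 = 5, hence 10|y| > 50.
Then |3/y + 3/10| < 3|y + 10|/50, which is < ε when |y + 10| < (50/3)ε.
Take δ = min(5, (50/3)ε). Then 0 < |y + 10| < δ gives both |y + 10| < 5 and |y + 10| < (50/3)ε, so |3/y + 3/10| < ε.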